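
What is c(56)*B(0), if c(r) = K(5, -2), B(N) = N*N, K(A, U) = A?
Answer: 0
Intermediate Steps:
B(N) = N²
c(r) = 5
c(56)*B(0) = 5*0² = 5*0 = 0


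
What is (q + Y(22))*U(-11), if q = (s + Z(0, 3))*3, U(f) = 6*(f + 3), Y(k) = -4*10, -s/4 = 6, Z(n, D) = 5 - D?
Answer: 5088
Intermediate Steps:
s = -24 (s = -4*6 = -24)
Y(k) = -40
U(f) = 18 + 6*f (U(f) = 6*(3 + f) = 18 + 6*f)
q = -66 (q = (-24 + (5 - 1*3))*3 = (-24 + (5 - 3))*3 = (-24 + 2)*3 = -22*3 = -66)
(q + Y(22))*U(-11) = (-66 - 40)*(18 + 6*(-11)) = -106*(18 - 66) = -106*(-48) = 5088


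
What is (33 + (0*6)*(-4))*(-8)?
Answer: -264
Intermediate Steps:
(33 + (0*6)*(-4))*(-8) = (33 + 0*(-4))*(-8) = (33 + 0)*(-8) = 33*(-8) = -264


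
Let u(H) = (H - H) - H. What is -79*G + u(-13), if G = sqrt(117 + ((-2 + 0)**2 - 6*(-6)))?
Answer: 13 - 79*sqrt(157) ≈ -976.87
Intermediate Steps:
u(H) = -H (u(H) = 0 - H = -H)
G = sqrt(157) (G = sqrt(117 + ((-2)**2 + 36)) = sqrt(117 + (4 + 36)) = sqrt(117 + 40) = sqrt(157) ≈ 12.530)
-79*G + u(-13) = -79*sqrt(157) - 1*(-13) = -79*sqrt(157) + 13 = 13 - 79*sqrt(157)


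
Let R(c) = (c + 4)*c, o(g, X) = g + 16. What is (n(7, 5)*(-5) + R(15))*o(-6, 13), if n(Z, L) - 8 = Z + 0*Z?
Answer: 2100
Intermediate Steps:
n(Z, L) = 8 + Z (n(Z, L) = 8 + (Z + 0*Z) = 8 + (Z + 0) = 8 + Z)
o(g, X) = 16 + g
R(c) = c*(4 + c) (R(c) = (4 + c)*c = c*(4 + c))
(n(7, 5)*(-5) + R(15))*o(-6, 13) = ((8 + 7)*(-5) + 15*(4 + 15))*(16 - 6) = (15*(-5) + 15*19)*10 = (-75 + 285)*10 = 210*10 = 2100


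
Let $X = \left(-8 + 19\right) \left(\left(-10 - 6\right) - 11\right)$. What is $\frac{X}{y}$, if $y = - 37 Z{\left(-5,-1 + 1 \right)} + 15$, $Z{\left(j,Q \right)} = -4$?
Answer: $- \frac{297}{163} \approx -1.8221$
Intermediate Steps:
$y = 163$ ($y = \left(-37\right) \left(-4\right) + 15 = 148 + 15 = 163$)
$X = -297$ ($X = 11 \left(-16 - 11\right) = 11 \left(-27\right) = -297$)
$\frac{X}{y} = - \frac{297}{163}$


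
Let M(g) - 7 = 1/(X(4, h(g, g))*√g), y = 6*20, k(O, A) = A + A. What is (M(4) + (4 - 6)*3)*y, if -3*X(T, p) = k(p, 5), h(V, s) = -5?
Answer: 102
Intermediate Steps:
k(O, A) = 2*A
X(T, p) = -10/3 (X(T, p) = -2*5/3 = -⅓*10 = -10/3)
y = 120
M(g) = 7 - 3/(10*√g) (M(g) = 7 + 1/(-10*√g/3) = 7 - 3/(10*√g))
(M(4) + (4 - 6)*3)*y = ((7 - 3/(10*√4)) + (4 - 6)*3)*120 = ((7 - 3/10*½) - 2*3)*120 = ((7 - 3/20) - 6)*120 = (137/20 - 6)*120 = (17/20)*120 = 102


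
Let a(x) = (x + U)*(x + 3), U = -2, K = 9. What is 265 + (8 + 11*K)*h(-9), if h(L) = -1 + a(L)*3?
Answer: 21344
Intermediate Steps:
a(x) = (-2 + x)*(3 + x) (a(x) = (x - 2)*(x + 3) = (-2 + x)*(3 + x))
h(L) = -19 + 3*L + 3*L² (h(L) = -1 + (-6 + L + L²)*3 = -1 + (-18 + 3*L + 3*L²) = -19 + 3*L + 3*L²)
265 + (8 + 11*K)*h(-9) = 265 + (8 + 11*9)*(-19 + 3*(-9) + 3*(-9)²) = 265 + (8 + 99)*(-19 - 27 + 3*81) = 265 + 107*(-19 - 27 + 243) = 265 + 107*197 = 265 + 21079 = 21344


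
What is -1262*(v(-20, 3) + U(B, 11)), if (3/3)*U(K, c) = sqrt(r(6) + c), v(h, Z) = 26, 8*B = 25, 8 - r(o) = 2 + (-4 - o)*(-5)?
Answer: -32812 - 1262*I*sqrt(33) ≈ -32812.0 - 7249.6*I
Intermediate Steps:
r(o) = -14 - 5*o (r(o) = 8 - (2 + (-4 - o)*(-5)) = 8 - (2 + (20 + 5*o)) = 8 - (22 + 5*o) = 8 + (-22 - 5*o) = -14 - 5*o)
B = 25/8 (B = (1/8)*25 = 25/8 ≈ 3.1250)
U(K, c) = sqrt(-44 + c) (U(K, c) = sqrt((-14 - 5*6) + c) = sqrt((-14 - 30) + c) = sqrt(-44 + c))
-1262*(v(-20, 3) + U(B, 11)) = -1262*(26 + sqrt(-44 + 11)) = -1262*(26 + sqrt(-33)) = -1262*(26 + I*sqrt(33)) = -32812 - 1262*I*sqrt(33)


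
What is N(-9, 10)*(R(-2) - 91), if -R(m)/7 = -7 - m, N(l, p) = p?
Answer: -560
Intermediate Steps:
R(m) = 49 + 7*m (R(m) = -7*(-7 - m) = 49 + 7*m)
N(-9, 10)*(R(-2) - 91) = 10*((49 + 7*(-2)) - 91) = 10*((49 - 14) - 91) = 10*(35 - 91) = 10*(-56) = -560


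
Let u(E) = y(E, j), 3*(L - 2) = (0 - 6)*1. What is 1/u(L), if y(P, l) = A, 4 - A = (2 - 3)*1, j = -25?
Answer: ⅕ ≈ 0.20000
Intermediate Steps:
A = 5 (A = 4 - (2 - 3) = 4 - (-1) = 4 - 1*(-1) = 4 + 1 = 5)
y(P, l) = 5
L = 0 (L = 2 + ((0 - 6)*1)/3 = 2 + (-6*1)/3 = 2 + (⅓)*(-6) = 2 - 2 = 0)
u(E) = 5
1/u(L) = 1/5 = ⅕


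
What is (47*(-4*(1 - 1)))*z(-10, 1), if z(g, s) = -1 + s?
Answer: 0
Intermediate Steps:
(47*(-4*(1 - 1)))*z(-10, 1) = (47*(-4*(1 - 1)))*(-1 + 1) = (47*(-4*0))*0 = (47*0)*0 = 0*0 = 0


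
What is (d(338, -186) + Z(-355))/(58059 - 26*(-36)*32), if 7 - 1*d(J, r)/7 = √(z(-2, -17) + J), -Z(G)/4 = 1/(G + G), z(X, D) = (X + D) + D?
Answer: 1933/3471545 - √302/12573 ≈ -0.00082537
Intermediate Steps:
z(X, D) = X + 2*D (z(X, D) = (D + X) + D = X + 2*D)
Z(G) = -2/G (Z(G) = -4/(G + G) = -4*1/(2*G) = -2/G)
d(J, r) = 49 - 7*√(-36 + J) (d(J, r) = 49 - 7*√((-2 + 2*(-17)) + J) = 49 - 7*√((-2 - 34) + J) = 49 - 7*√(-36 + J))
(d(338, -186) + Z(-355))/(58059 - 26*(-36)*32) = ((49 - 7*√(-36 + 338)) - 2/(-355))/(58059 - 26*(-36)*32) = ((49 - 7*√302) - 2*(-1/355))/(58059 + 936*32) = ((49 - 7*√302) + 2/355)/(58059 + 29952) = (17397/355 - 7*√302)/88011 = (17397/355 - 7*√302)*(1/88011) = 1933/3471545 - √302/12573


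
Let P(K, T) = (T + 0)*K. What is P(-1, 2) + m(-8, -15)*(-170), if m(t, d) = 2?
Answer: -342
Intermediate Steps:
P(K, T) = K*T (P(K, T) = T*K = K*T)
P(-1, 2) + m(-8, -15)*(-170) = -1*2 + 2*(-170) = -2 - 340 = -342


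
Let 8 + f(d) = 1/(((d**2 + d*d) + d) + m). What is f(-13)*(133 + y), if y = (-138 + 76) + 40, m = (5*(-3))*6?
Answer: -208569/235 ≈ -887.53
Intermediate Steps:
m = -90 (m = -15*6 = -90)
f(d) = -8 + 1/(-90 + d + 2*d**2) (f(d) = -8 + 1/(((d**2 + d*d) + d) - 90) = -8 + 1/(((d**2 + d**2) + d) - 90) = -8 + 1/((2*d**2 + d) - 90) = -8 + 1/((d + 2*d**2) - 90) = -8 + 1/(-90 + d + 2*d**2))
y = -22 (y = -62 + 40 = -22)
f(-13)*(133 + y) = ((721 - 16*(-13)**2 - 8*(-13))/(-90 - 13 + 2*(-13)**2))*(133 - 22) = ((721 - 16*169 + 104)/(-90 - 13 + 2*169))*111 = ((721 - 2704 + 104)/(-90 - 13 + 338))*111 = (-1879/235)*111 = ((1/235)*(-1879))*111 = -1879/235*111 = -208569/235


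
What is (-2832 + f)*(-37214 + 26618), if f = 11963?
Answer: -96752076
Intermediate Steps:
(-2832 + f)*(-37214 + 26618) = (-2832 + 11963)*(-37214 + 26618) = 9131*(-10596) = -96752076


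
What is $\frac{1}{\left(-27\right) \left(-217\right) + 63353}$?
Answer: $\frac{1}{69212} \approx 1.4448 \cdot 10^{-5}$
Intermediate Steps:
$\frac{1}{\left(-27\right) \left(-217\right) + 63353} = \frac{1}{5859 + 63353} = \frac{1}{69212}$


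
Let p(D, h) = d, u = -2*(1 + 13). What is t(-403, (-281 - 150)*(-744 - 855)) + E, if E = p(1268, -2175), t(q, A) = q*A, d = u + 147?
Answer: -277734988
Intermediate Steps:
u = -28 (u = -2*14 = -28)
d = 119 (d = -28 + 147 = 119)
t(q, A) = A*q
p(D, h) = 119
E = 119
t(-403, (-281 - 150)*(-744 - 855)) + E = ((-281 - 150)*(-744 - 855))*(-403) + 119 = -431*(-1599)*(-403) + 119 = 689169*(-403) + 119 = -277735107 + 119 = -277734988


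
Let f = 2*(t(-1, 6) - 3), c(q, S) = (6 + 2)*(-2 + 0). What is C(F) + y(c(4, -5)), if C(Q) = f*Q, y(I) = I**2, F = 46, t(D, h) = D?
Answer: -112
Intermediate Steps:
c(q, S) = -16 (c(q, S) = 8*(-2) = -16)
f = -8 (f = 2*(-1 - 3) = 2*(-4) = -8)
C(Q) = -8*Q
C(F) + y(c(4, -5)) = -8*46 + (-16)**2 = -368 + 256 = -112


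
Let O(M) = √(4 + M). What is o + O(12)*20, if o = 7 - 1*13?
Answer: 74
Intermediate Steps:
o = -6 (o = 7 - 13 = -6)
o + O(12)*20 = -6 + √(4 + 12)*20 = -6 + √16*20 = -6 + 4*20 = -6 + 80 = 74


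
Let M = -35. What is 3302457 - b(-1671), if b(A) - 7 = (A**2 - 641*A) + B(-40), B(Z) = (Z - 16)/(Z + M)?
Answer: -42067706/75 ≈ -5.6090e+5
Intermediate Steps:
B(Z) = (-16 + Z)/(-35 + Z) (B(Z) = (Z - 16)/(Z - 35) = (-16 + Z)/(-35 + Z))
b(A) = 581/75 + A**2 - 641*A (b(A) = 7 + ((A**2 - 641*A) + (-16 - 40)/(-35 - 40)) = 7 + ((A**2 - 641*A) - 56/(-75)) = 7 + ((A**2 - 641*A) - 1/75*(-56)) = 7 + ((A**2 - 641*A) + 56/75) = 7 + (56/75 + A**2 - 641*A) = 581/75 + A**2 - 641*A)
3302457 - b(-1671) = 3302457 - (581/75 + (-1671)**2 - 641*(-1671)) = 3302457 - (581/75 + 2792241 + 1071111) = 3302457 - 1*289751981/75 = 3302457 - 289751981/75 = -42067706/75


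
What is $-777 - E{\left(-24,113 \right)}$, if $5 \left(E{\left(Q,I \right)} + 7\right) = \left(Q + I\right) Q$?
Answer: $- \frac{1714}{5} \approx -342.8$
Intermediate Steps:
$E{\left(Q,I \right)} = -7 + \frac{Q \left(I + Q\right)}{5}$ ($E{\left(Q,I \right)} = -7 + \frac{\left(Q + I\right) Q}{5} = -7 + \frac{\left(I + Q\right) Q}{5} = -7 + \frac{Q \left(I + Q\right)}{5}$)
$-777 - E{\left(-24,113 \right)} = -777 - \left(-7 + \frac{\left(-24\right)^{2}}{5} + \frac{1}{5} \cdot 113 \left(-24\right)\right) = -777 - \left(-7 + \frac{1}{5} \cdot 576 - \frac{2712}{5}\right) = -777 - \left(-7 + \frac{576}{5} - \frac{2712}{5}\right) = -777 - - \frac{2171}{5} = -777 + \frac{2171}{5} = - \frac{1714}{5}$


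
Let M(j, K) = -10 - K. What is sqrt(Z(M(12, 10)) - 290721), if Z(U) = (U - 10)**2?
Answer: I*sqrt(289821) ≈ 538.35*I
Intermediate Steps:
Z(U) = (-10 + U)**2
sqrt(Z(M(12, 10)) - 290721) = sqrt((-10 + (-10 - 1*10))**2 - 290721) = sqrt((-10 + (-10 - 10))**2 - 290721) = sqrt((-10 - 20)**2 - 290721) = sqrt((-30)**2 - 290721) = sqrt(900 - 290721) = sqrt(-289821) = I*sqrt(289821)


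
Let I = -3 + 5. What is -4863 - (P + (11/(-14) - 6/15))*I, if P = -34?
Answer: -167742/35 ≈ -4792.6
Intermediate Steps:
I = 2
-4863 - (P + (11/(-14) - 6/15))*I = -4863 - (-34 + (11/(-14) - 6/15))*2 = -4863 - (-34 + (11*(-1/14) - 6*1/15))*2 = -4863 - (-34 + (-11/14 - ⅖))*2 = -4863 - (-34 - 83/70)*2 = -4863 - (-2463)*2/70 = -4863 - 1*(-2463/35) = -4863 + 2463/35 = -167742/35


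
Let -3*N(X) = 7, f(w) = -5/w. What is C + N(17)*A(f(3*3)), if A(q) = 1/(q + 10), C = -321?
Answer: -27306/85 ≈ -321.25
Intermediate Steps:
N(X) = -7/3 (N(X) = -⅓*7 = -7/3)
A(q) = 1/(10 + q)
C + N(17)*A(f(3*3)) = -321 - 7/(3*(10 - 5/(3*3))) = -321 - 7/(3*(10 - 5/9)) = -321 - 7/(3*85/9) = -321 - 7/3*9/85 = -321 - 21/85 = -27306/85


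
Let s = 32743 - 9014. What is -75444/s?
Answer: -75444/23729 ≈ -3.1794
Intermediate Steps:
s = 23729
-75444/s = -75444/23729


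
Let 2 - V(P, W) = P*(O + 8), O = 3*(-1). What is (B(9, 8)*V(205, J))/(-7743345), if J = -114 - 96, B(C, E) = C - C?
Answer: 0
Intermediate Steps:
B(C, E) = 0
O = -3
J = -210
V(P, W) = 2 - 5*P (V(P, W) = 2 - P*(-3 + 8) = 2 - P*5 = 2 - 5*P)
(B(9, 8)*V(205, J))/(-7743345) = (0*(2 - 5*205))/(-7743345) = (0*(2 - 1025))*(-1/7743345) = (0*(-1023))*(-1/7743345) = 0*(-1/7743345) = 0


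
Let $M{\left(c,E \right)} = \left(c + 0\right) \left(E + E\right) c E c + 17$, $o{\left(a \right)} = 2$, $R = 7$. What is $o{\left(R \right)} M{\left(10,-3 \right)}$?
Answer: $36034$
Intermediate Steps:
$M{\left(c,E \right)} = 17 + 2 E^{2} c^{3}$ ($M{\left(c,E \right)} = c 2 E c E c + 17 = 2 E c c E c + 17 = 2 E c^{2} E c + 17 = 2 E^{2} c^{2} c + 17 = 2 E^{2} c^{3} + 17 = 17 + 2 E^{2} c^{3}$)
$o{\left(R \right)} M{\left(10,-3 \right)} = 2 \left(17 + 2 \left(-3\right)^{2} \cdot 10^{3}\right) = 2 \left(17 + 2 \cdot 9 \cdot 1000\right) = 2 \left(17 + 18000\right) = 2 \cdot 18017 = 36034$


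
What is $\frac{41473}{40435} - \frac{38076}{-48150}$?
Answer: $\frac{117884267}{64898175} \approx 1.8165$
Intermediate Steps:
$\frac{41473}{40435} - \frac{38076}{-48150} = 41473 \cdot \frac{1}{40435} - - \frac{6346}{8025} = \frac{41473}{40435} + \frac{6346}{8025} = \frac{117884267}{64898175}$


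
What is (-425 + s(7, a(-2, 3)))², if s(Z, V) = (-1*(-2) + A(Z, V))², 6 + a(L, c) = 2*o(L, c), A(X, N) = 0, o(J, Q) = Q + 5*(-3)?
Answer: 177241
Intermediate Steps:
o(J, Q) = -15 + Q (o(J, Q) = Q - 15 = -15 + Q)
a(L, c) = -36 + 2*c (a(L, c) = -6 + 2*(-15 + c) = -6 + (-30 + 2*c) = -36 + 2*c)
s(Z, V) = 4 (s(Z, V) = (-1*(-2) + 0)² = (2 + 0)² = 2² = 4)
(-425 + s(7, a(-2, 3)))² = (-425 + 4)² = (-421)² = 177241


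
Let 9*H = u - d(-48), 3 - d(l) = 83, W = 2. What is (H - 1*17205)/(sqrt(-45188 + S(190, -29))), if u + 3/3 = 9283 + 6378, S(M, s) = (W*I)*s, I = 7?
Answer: 139105*I*sqrt(5066)/136782 ≈ 72.385*I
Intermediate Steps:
d(l) = -80 (d(l) = 3 - 1*83 = 3 - 83 = -80)
S(M, s) = 14*s (S(M, s) = (2*7)*s = 14*s)
u = 15660 (u = -1 + (9283 + 6378) = -1 + 15661 = 15660)
H = 15740/9 (H = (15660 - 1*(-80))/9 = (15660 + 80)/9 = (1/9)*15740 = 15740/9 ≈ 1748.9)
(H - 1*17205)/(sqrt(-45188 + S(190, -29))) = (15740/9 - 1*17205)/(sqrt(-45188 + 14*(-29))) = (15740/9 - 17205)/(sqrt(-45188 - 406)) = -139105*(-I*sqrt(5066)/15198)/9 = -(-139105)*I*sqrt(5066)/136782 = 139105*I*sqrt(5066)/136782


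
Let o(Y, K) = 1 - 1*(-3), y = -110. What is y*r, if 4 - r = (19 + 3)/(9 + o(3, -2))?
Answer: -3300/13 ≈ -253.85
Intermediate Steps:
o(Y, K) = 4 (o(Y, K) = 1 + 3 = 4)
r = 30/13 (r = 4 - (19 + 3)/(9 + 4) = 4 - 22/13 = 30/13 ≈ 2.3077)
y*r = -110*30/13 = -3300/13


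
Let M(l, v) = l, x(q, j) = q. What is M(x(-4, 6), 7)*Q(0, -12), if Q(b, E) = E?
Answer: 48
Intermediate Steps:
M(x(-4, 6), 7)*Q(0, -12) = -4*(-12) = 48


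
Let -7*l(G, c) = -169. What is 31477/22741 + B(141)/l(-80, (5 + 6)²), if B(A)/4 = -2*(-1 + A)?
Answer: -172969827/3843229 ≈ -45.006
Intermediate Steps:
B(A) = 8 - 8*A (B(A) = 4*(-2*(-1 + A)) = 4*(2 - 2*A) = 8 - 8*A)
l(G, c) = 169/7 (l(G, c) = -⅐*(-169) = 169/7)
31477/22741 + B(141)/l(-80, (5 + 6)²) = 31477/22741 + (8 - 8*141)/(169/7) = 31477*(1/22741) + (8 - 1128)*(7/169) = 31477/22741 - 1120*7/169 = 31477/22741 - 7840/169 = -172969827/3843229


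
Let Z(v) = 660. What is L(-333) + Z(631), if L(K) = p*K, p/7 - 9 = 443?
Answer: -1052952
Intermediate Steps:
p = 3164 (p = 63 + 7*443 = 63 + 3101 = 3164)
L(K) = 3164*K
L(-333) + Z(631) = 3164*(-333) + 660 = -1053612 + 660 = -1052952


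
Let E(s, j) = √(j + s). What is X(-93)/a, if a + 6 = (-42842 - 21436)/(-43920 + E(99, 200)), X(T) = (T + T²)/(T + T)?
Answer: 33544376243/3308113650 + 82133*√299/1102704550 ≈ 10.141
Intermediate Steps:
X(T) = (T + T²)/(2*T) (X(T) = (T + T²)/((2*T)) = (T + T²)*(1/(2*T)) = (T + T²)/(2*T))
a = -6 - 64278/(-43920 + √299) (a = -6 + (-42842 - 21436)/(-43920 + √(200 + 99)) = -6 - 64278/(-43920 + √299) ≈ -4.5359)
X(-93)/a = (½ + (½)*(-93))/(-8750706846/1928966101 + 64278*√299/1928966101) = (½ - 93/2)/(-8750706846/1928966101 + 64278*√299/1928966101) = -46/(-8750706846/1928966101 + 64278*√299/1928966101)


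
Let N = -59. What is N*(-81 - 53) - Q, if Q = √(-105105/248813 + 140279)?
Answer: 7906 - √8684353410771986/248813 ≈ 7531.5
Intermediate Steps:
Q = √8684353410771986/248813 (Q = √(-105105*1/248813 + 140279) = √(-105105/248813 + 140279) = √(34903133722/248813) = √8684353410771986/248813 ≈ 374.54)
N*(-81 - 53) - Q = -59*(-81 - 53) - √8684353410771986/248813 = -59*(-134) - √8684353410771986/248813 = 7906 - √8684353410771986/248813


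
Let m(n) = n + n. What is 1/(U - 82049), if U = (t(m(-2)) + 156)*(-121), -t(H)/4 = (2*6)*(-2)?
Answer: -1/112541 ≈ -8.8856e-6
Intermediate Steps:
m(n) = 2*n
t(H) = 96 (t(H) = -4*2*6*(-2) = -48*(-2) = -4*(-24) = 96)
U = -30492 (U = (96 + 156)*(-121) = 252*(-121) = -30492)
1/(U - 82049) = 1/(-30492 - 82049) = 1/(-112541) = -1/112541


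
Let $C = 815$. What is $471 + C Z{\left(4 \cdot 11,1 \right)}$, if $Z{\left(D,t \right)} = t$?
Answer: $1286$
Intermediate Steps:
$471 + C Z{\left(4 \cdot 11,1 \right)} = 471 + 815 \cdot 1 = 471 + 815 = 1286$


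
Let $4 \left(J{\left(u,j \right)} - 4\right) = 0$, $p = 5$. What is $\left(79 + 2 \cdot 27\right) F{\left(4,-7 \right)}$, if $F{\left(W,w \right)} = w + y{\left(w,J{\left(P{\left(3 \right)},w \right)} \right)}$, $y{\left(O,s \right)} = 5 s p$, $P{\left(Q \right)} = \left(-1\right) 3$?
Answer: $12369$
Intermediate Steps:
$P{\left(Q \right)} = -3$
$J{\left(u,j \right)} = 4$ ($J{\left(u,j \right)} = 4 + \frac{1}{4} \cdot 0 = 4 + 0 = 4$)
$y{\left(O,s \right)} = 25 s$ ($y{\left(O,s \right)} = 5 s 5 = 5 \cdot 5 s = 25 s$)
$F{\left(W,w \right)} = 100 + w$ ($F{\left(W,w \right)} = w + 25 \cdot 4 = w + 100 = 100 + w$)
$\left(79 + 2 \cdot 27\right) F{\left(4,-7 \right)} = \left(79 + 2 \cdot 27\right) \left(100 - 7\right) = \left(79 + 54\right) 93 = 133 \cdot 93 = 12369$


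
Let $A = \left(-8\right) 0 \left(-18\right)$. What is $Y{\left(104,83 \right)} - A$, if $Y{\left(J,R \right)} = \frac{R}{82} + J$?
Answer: $\frac{8611}{82} \approx 105.01$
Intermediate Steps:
$Y{\left(J,R \right)} = J + \frac{R}{82}$ ($Y{\left(J,R \right)} = \frac{R}{82} + J = J + \frac{R}{82}$)
$A = 0$ ($A = 0 \left(-18\right) = 0$)
$Y{\left(104,83 \right)} - A = \left(104 + \frac{1}{82} \cdot 83\right) - 0 = \left(104 + \frac{83}{82}\right) + 0 = \frac{8611}{82} + 0 = \frac{8611}{82}$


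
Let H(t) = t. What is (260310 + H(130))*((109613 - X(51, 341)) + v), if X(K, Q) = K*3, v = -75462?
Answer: 8854439120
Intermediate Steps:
X(K, Q) = 3*K
(260310 + H(130))*((109613 - X(51, 341)) + v) = (260310 + 130)*((109613 - 3*51) - 75462) = 260440*((109613 - 1*153) - 75462) = 260440*((109613 - 153) - 75462) = 260440*(109460 - 75462) = 260440*33998 = 8854439120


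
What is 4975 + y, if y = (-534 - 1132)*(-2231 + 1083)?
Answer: 1917543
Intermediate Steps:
y = 1912568 (y = -1666*(-1148) = 1912568)
4975 + y = 4975 + 1912568 = 1917543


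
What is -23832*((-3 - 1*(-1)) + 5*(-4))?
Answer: 524304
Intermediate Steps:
-23832*((-3 - 1*(-1)) + 5*(-4)) = -23832*((-3 + 1) - 20) = -23832*(-2 - 20) = -23832*(-22) = 524304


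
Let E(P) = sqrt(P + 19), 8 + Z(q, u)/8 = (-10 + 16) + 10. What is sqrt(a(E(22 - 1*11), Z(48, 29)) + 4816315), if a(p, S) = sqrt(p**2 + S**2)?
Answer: sqrt(4816315 + sqrt(4126)) ≈ 2194.6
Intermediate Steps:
Z(q, u) = 64 (Z(q, u) = -64 + 8*((-10 + 16) + 10) = -64 + 8*(6 + 10) = -64 + 8*16 = -64 + 128 = 64)
E(P) = sqrt(19 + P)
a(p, S) = sqrt(S**2 + p**2)
sqrt(a(E(22 - 1*11), Z(48, 29)) + 4816315) = sqrt(sqrt(64**2 + (sqrt(19 + (22 - 1*11)))**2) + 4816315) = sqrt(sqrt(4096 + (sqrt(19 + (22 - 11)))**2) + 4816315) = sqrt(sqrt(4096 + (sqrt(19 + 11))**2) + 4816315) = sqrt(sqrt(4096 + (sqrt(30))**2) + 4816315) = sqrt(sqrt(4096 + 30) + 4816315) = sqrt(sqrt(4126) + 4816315) = sqrt(4816315 + sqrt(4126))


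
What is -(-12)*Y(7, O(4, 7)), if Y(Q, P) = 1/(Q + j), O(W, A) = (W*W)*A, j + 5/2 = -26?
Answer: -24/43 ≈ -0.55814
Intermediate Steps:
j = -57/2 (j = -5/2 - 26 = -57/2 ≈ -28.500)
O(W, A) = A*W² (O(W, A) = W²*A = A*W²)
Y(Q, P) = 1/(-57/2 + Q) (Y(Q, P) = 1/(Q - 57/2) = 1/(-57/2 + Q))
-(-12)*Y(7, O(4, 7)) = -(-12)*2/(-57 + 2*7) = -(-12)*2/(-57 + 14) = -(-12)*2/(-43) = -(-12)*2*(-1/43) = -(-12)*(-2)/43 = -12*2/43 = -24/43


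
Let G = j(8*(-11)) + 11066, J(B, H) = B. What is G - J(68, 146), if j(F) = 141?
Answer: 11139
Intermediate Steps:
G = 11207 (G = 141 + 11066 = 11207)
G - J(68, 146) = 11207 - 1*68 = 11207 - 68 = 11139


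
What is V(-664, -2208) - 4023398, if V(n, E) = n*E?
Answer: -2557286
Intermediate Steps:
V(n, E) = E*n
V(-664, -2208) - 4023398 = -2208*(-664) - 4023398 = 1466112 - 4023398 = -2557286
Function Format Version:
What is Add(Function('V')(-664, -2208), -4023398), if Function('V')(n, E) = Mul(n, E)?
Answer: -2557286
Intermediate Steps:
Function('V')(n, E) = Mul(E, n)
Add(Function('V')(-664, -2208), -4023398) = Add(Mul(-2208, -664), -4023398) = Add(1466112, -4023398) = -2557286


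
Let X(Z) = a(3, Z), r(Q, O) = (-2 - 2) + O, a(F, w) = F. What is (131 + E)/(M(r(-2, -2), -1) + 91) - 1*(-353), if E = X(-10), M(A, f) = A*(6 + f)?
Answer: 21667/61 ≈ 355.20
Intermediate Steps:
r(Q, O) = -4 + O
X(Z) = 3
E = 3
(131 + E)/(M(r(-2, -2), -1) + 91) - 1*(-353) = (131 + 3)/((-4 - 2)*(6 - 1) + 91) - 1*(-353) = 134/(-6*5 + 91) + 353 = 134/(-30 + 91) + 353 = 134/61 + 353 = 21667/61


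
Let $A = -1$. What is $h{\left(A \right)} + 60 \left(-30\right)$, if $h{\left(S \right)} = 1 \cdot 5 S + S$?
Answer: $-1806$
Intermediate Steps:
$h{\left(S \right)} = 6 S$ ($h{\left(S \right)} = 5 S + S = 6 S$)
$h{\left(A \right)} + 60 \left(-30\right) = 6 \left(-1\right) + 60 \left(-30\right) = -6 - 1800 = -1806$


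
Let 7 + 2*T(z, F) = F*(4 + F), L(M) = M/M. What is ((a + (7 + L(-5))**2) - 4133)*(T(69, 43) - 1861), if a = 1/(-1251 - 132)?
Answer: 4805823512/1383 ≈ 3.4749e+6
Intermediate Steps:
a = -1/1383 (a = 1/(-1383) = -1/1383 ≈ -0.00072307)
L(M) = 1
T(z, F) = -7/2 + F*(4 + F)/2 (T(z, F) = -7/2 + (F*(4 + F))/2 = -7/2 + F*(4 + F)/2)
((a + (7 + L(-5))**2) - 4133)*(T(69, 43) - 1861) = ((-1/1383 + (7 + 1)**2) - 4133)*((-7/2 + (1/2)*43**2 + 2*43) - 1861) = ((-1/1383 + 8**2) - 4133)*((-7/2 + (1/2)*1849 + 86) - 1861) = ((-1/1383 + 64) - 4133)*((-7/2 + 1849/2 + 86) - 1861) = (88511/1383 - 4133)*(1007 - 1861) = -5627428/1383*(-854) = 4805823512/1383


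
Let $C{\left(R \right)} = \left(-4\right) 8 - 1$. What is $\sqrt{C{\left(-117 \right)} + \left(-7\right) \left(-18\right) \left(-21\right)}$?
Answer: $i \sqrt{2679} \approx 51.759 i$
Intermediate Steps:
$C{\left(R \right)} = -33$ ($C{\left(R \right)} = -32 - 1 = -33$)
$\sqrt{C{\left(-117 \right)} + \left(-7\right) \left(-18\right) \left(-21\right)} = \sqrt{-33 + \left(-7\right) \left(-18\right) \left(-21\right)} = \sqrt{-33 + 126 \left(-21\right)} = \sqrt{-33 - 2646} = \sqrt{-2679} = i \sqrt{2679}$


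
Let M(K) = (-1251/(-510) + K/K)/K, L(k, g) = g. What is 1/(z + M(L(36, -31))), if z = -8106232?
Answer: -5270/42719843227 ≈ -1.2336e-7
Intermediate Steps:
M(K) = 587/(170*K) (M(K) = (-1251*(-1/510) + 1)/K = (417/170 + 1)/K = 587/(170*K))
1/(z + M(L(36, -31))) = 1/(-8106232 + (587/170)/(-31)) = 1/(-8106232 + (587/170)*(-1/31)) = 1/(-8106232 - 587/5270) = 1/(-42719843227/5270) = -5270/42719843227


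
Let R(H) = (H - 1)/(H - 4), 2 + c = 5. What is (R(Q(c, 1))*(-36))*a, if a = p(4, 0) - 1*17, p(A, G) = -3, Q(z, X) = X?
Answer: 0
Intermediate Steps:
c = 3 (c = -2 + 5 = 3)
a = -20 (a = -3 - 1*17 = -3 - 17 = -20)
R(H) = (-1 + H)/(-4 + H)
(R(Q(c, 1))*(-36))*a = (((-1 + 1)/(-4 + 1))*(-36))*(-20) = ((0/(-3))*(-36))*(-20) = (-⅓*0*(-36))*(-20) = (0*(-36))*(-20) = 0*(-20) = 0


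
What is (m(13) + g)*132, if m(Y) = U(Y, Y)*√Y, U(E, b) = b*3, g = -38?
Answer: -5016 + 5148*√13 ≈ 13545.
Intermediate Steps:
U(E, b) = 3*b
m(Y) = 3*Y^(3/2) (m(Y) = (3*Y)*√Y = 3*Y^(3/2))
(m(13) + g)*132 = (3*13^(3/2) - 38)*132 = (3*(13*√13) - 38)*132 = (39*√13 - 38)*132 = (-38 + 39*√13)*132 = -5016 + 5148*√13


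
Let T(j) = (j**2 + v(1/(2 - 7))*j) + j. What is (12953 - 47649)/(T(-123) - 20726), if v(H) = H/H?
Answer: 34696/5843 ≈ 5.9380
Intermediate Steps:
v(H) = 1
T(j) = j**2 + 2*j (T(j) = (j**2 + 1*j) + j = (j**2 + j) + j = (j + j**2) + j = j**2 + 2*j)
(12953 - 47649)/(T(-123) - 20726) = (12953 - 47649)/(-123*(2 - 123) - 20726) = -34696/(-123*(-121) - 20726) = -34696/(14883 - 20726) = -34696/(-5843) = -34696*(-1/5843) = 34696/5843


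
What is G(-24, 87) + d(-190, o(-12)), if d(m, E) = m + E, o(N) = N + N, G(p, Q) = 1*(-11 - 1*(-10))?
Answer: -215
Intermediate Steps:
G(p, Q) = -1 (G(p, Q) = 1*(-11 + 10) = 1*(-1) = -1)
o(N) = 2*N
d(m, E) = E + m
G(-24, 87) + d(-190, o(-12)) = -1 + (2*(-12) - 190) = -1 + (-24 - 190) = -1 - 214 = -215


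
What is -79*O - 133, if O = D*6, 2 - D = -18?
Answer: -9613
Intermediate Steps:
D = 20 (D = 2 - 1*(-18) = 2 + 18 = 20)
O = 120 (O = 20*6 = 120)
-79*O - 133 = -79*120 - 133 = -9480 - 133 = -9613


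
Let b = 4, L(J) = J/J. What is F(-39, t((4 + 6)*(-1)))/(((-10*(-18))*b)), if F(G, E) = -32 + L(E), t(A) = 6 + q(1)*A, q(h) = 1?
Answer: -31/720 ≈ -0.043056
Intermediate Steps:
L(J) = 1
t(A) = 6 + A (t(A) = 6 + 1*A = 6 + A)
F(G, E) = -31 (F(G, E) = -32 + 1 = -31)
F(-39, t((4 + 6)*(-1)))/(((-10*(-18))*b)) = -31/(-10*(-18)*4) = -31/(180*4) = -31/720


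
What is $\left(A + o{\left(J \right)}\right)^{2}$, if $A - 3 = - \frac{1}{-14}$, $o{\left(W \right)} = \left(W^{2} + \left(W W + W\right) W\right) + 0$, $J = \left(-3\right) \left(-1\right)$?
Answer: $\frac{452929}{196} \approx 2310.9$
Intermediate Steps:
$J = 3$
$o{\left(W \right)} = W^{2} + W \left(W + W^{2}\right)$ ($o{\left(W \right)} = \left(W^{2} + \left(W^{2} + W\right) W\right) + 0 = \left(W^{2} + \left(W + W^{2}\right) W\right) + 0 = \left(W^{2} + W \left(W + W^{2}\right)\right) + 0 = W^{2} + W \left(W + W^{2}\right)$)
$A = \frac{43}{14}$ ($A = 3 - \frac{1}{-14} = 3 - - \frac{1}{14} = 3 + \frac{1}{14} = \frac{43}{14} \approx 3.0714$)
$\left(A + o{\left(J \right)}\right)^{2} = \left(\frac{43}{14} + 3^{2} \left(2 + 3\right)\right)^{2} = \left(\frac{43}{14} + 9 \cdot 5\right)^{2} = \left(\frac{43}{14} + 45\right)^{2} = \left(\frac{673}{14}\right)^{2} = \frac{452929}{196}$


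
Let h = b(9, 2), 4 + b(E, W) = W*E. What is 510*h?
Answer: 7140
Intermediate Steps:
b(E, W) = -4 + E*W (b(E, W) = -4 + W*E = -4 + E*W)
h = 14 (h = -4 + 9*2 = -4 + 18 = 14)
510*h = 510*14 = 7140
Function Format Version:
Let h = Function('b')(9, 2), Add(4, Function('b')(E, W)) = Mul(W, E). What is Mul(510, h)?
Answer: 7140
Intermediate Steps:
Function('b')(E, W) = Add(-4, Mul(E, W)) (Function('b')(E, W) = Add(-4, Mul(W, E)) = Add(-4, Mul(E, W)))
h = 14 (h = Add(-4, Mul(9, 2)) = Add(-4, 18) = 14)
Mul(510, h) = Mul(510, 14) = 7140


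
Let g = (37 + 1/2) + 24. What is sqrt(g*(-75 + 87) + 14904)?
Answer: 3*sqrt(1738) ≈ 125.07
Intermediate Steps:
g = 123/2 (g = (37 + 1/2) + 24 = 75/2 + 24 = 123/2 ≈ 61.500)
sqrt(g*(-75 + 87) + 14904) = sqrt(123*(-75 + 87)/2 + 14904) = sqrt((123/2)*12 + 14904) = sqrt(738 + 14904) = sqrt(15642) = 3*sqrt(1738)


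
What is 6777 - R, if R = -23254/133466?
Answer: 452261168/66733 ≈ 6777.2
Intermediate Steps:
R = -11627/66733 (R = -23254*1/133466 = -11627/66733 ≈ -0.17423)
6777 - R = 6777 - 1*(-11627/66733) = 6777 + 11627/66733 = 452261168/66733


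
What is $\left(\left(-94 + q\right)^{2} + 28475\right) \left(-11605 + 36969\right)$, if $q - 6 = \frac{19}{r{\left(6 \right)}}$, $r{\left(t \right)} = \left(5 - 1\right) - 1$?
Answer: $\frac{8022633200}{9} \approx 8.914 \cdot 10^{8}$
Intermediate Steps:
$r{\left(t \right)} = 3$ ($r{\left(t \right)} = 4 - 1 = 3$)
$q = \frac{37}{3}$ ($q = 6 + \frac{19}{3} = \frac{37}{3} \approx 12.333$)
$\left(\left(-94 + q\right)^{2} + 28475\right) \left(-11605 + 36969\right) = \left(\left(-94 + \frac{37}{3}\right)^{2} + 28475\right) \left(-11605 + 36969\right) = \left(\left(- \frac{245}{3}\right)^{2} + 28475\right) 25364 = \left(\frac{60025}{9} + 28475\right) 25364 = \frac{316300}{9} \cdot 25364 = \frac{8022633200}{9}$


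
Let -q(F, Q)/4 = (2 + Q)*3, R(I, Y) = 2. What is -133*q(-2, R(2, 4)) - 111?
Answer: 6273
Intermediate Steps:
q(F, Q) = -24 - 12*Q (q(F, Q) = -4*(2 + Q)*3 = -4*(6 + 3*Q) = -24 - 12*Q)
-133*q(-2, R(2, 4)) - 111 = -133*(-24 - 12*2) - 111 = -133*(-24 - 24) - 111 = -133*(-48) - 111 = 6384 - 111 = 6273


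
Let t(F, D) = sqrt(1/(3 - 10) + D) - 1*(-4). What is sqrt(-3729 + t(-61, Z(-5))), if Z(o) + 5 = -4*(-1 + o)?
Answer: sqrt(-182525 + 14*sqrt(231))/7 ≈ 60.997*I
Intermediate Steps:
Z(o) = -1 - 4*o (Z(o) = -5 - 4*(-1 + o) = -5 + (4 - 4*o) = -1 - 4*o)
t(F, D) = 4 + sqrt(-1/7 + D) (t(F, D) = sqrt(1/(-7) + D) + 4 = sqrt(-1/7 + D) + 4 = 4 + sqrt(-1/7 + D))
sqrt(-3729 + t(-61, Z(-5))) = sqrt(-3729 + (4 + sqrt(-7 + 49*(-1 - 4*(-5)))/7)) = sqrt(-3729 + (4 + sqrt(-7 + 49*(-1 + 20))/7)) = sqrt(-3729 + (4 + sqrt(-7 + 49*19)/7)) = sqrt(-3729 + (4 + sqrt(-7 + 931)/7)) = sqrt(-3729 + (4 + sqrt(924)/7)) = sqrt(-3729 + (4 + (2*sqrt(231))/7)) = sqrt(-3729 + (4 + 2*sqrt(231)/7)) = sqrt(-3725 + 2*sqrt(231)/7)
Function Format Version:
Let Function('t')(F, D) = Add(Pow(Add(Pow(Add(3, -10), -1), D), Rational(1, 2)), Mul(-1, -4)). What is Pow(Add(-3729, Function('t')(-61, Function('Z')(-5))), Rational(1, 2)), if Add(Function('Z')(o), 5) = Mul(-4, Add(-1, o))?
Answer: Mul(Rational(1, 7), Pow(Add(-182525, Mul(14, Pow(231, Rational(1, 2)))), Rational(1, 2))) ≈ Mul(60.997, I)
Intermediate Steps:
Function('Z')(o) = Add(-1, Mul(-4, o)) (Function('Z')(o) = Add(-5, Mul(-4, Add(-1, o))) = Add(-5, Add(4, Mul(-4, o))) = Add(-1, Mul(-4, o)))
Function('t')(F, D) = Add(4, Pow(Add(Rational(-1, 7), D), Rational(1, 2))) (Function('t')(F, D) = Add(Pow(Add(Pow(-7, -1), D), Rational(1, 2)), 4) = Add(Pow(Add(Rational(-1, 7), D), Rational(1, 2)), 4) = Add(4, Pow(Add(Rational(-1, 7), D), Rational(1, 2))))
Pow(Add(-3729, Function('t')(-61, Function('Z')(-5))), Rational(1, 2)) = Pow(Add(-3729, Add(4, Mul(Rational(1, 7), Pow(Add(-7, Mul(49, Add(-1, Mul(-4, -5)))), Rational(1, 2))))), Rational(1, 2)) = Pow(Add(-3729, Add(4, Mul(Rational(1, 7), Pow(Add(-7, Mul(49, Add(-1, 20))), Rational(1, 2))))), Rational(1, 2)) = Pow(Add(-3729, Add(4, Mul(Rational(1, 7), Pow(Add(-7, Mul(49, 19)), Rational(1, 2))))), Rational(1, 2)) = Pow(Add(-3729, Add(4, Mul(Rational(1, 7), Pow(Add(-7, 931), Rational(1, 2))))), Rational(1, 2)) = Pow(Add(-3729, Add(4, Mul(Rational(1, 7), Pow(924, Rational(1, 2))))), Rational(1, 2)) = Pow(Add(-3729, Add(4, Mul(Rational(1, 7), Mul(2, Pow(231, Rational(1, 2)))))), Rational(1, 2)) = Pow(Add(-3729, Add(4, Mul(Rational(2, 7), Pow(231, Rational(1, 2))))), Rational(1, 2)) = Pow(Add(-3725, Mul(Rational(2, 7), Pow(231, Rational(1, 2)))), Rational(1, 2))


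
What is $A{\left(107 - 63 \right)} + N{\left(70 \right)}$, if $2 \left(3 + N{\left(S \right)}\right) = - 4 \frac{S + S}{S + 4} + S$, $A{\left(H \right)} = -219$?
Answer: $- \frac{7059}{37} \approx -190.78$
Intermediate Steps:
$N{\left(S \right)} = -3 + \frac{S}{2} - \frac{4 S}{4 + S}$ ($N{\left(S \right)} = -3 + \frac{- 4 \frac{S + S}{S + 4} + S}{2} = -3 + \frac{- 4 \frac{2 S}{4 + S} + S}{2} = -3 + \frac{- \frac{8 S}{4 + S} + S}{2} = -3 + \frac{S - \frac{8 S}{4 + S}}{2} = -3 + \left(\frac{S}{2} - \frac{4 S}{4 + S}\right) = -3 + \frac{S}{2} - \frac{4 S}{4 + S}$)
$A{\left(107 - 63 \right)} + N{\left(70 \right)} = -219 + \frac{-24 + 70^{2} - 700}{2 \left(4 + 70\right)} = -219 + \frac{-24 + 4900 - 700}{2 \cdot 74} = -219 + \frac{1}{2} \cdot \frac{1}{74} \cdot 4176 = -219 + \frac{1044}{37} = - \frac{7059}{37}$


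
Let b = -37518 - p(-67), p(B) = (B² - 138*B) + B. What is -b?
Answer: 51186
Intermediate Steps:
p(B) = B² - 137*B
b = -51186 (b = -37518 - (-67)*(-137 - 67) = -37518 - (-67)*(-204) = -37518 - 1*13668 = -37518 - 13668 = -51186)
-b = -1*(-51186) = 51186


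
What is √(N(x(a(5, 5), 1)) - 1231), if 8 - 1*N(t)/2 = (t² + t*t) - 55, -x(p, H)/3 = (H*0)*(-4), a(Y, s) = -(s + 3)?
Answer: I*√1105 ≈ 33.242*I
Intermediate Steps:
a(Y, s) = -3 - s (a(Y, s) = -(3 + s) = -3 - s)
x(p, H) = 0 (x(p, H) = -3*H*0*(-4) = -0*(-4) = -3*0 = 0)
N(t) = 126 - 4*t² (N(t) = 16 - 2*((t² + t*t) - 55) = 16 - 2*((t² + t²) - 55) = 16 - 2*(2*t² - 55) = 16 - 2*(-55 + 2*t²) = 16 + (110 - 4*t²) = 126 - 4*t²)
√(N(x(a(5, 5), 1)) - 1231) = √((126 - 4*0²) - 1231) = √((126 - 4*0) - 1231) = √((126 + 0) - 1231) = √(126 - 1231) = √(-1105) = I*√1105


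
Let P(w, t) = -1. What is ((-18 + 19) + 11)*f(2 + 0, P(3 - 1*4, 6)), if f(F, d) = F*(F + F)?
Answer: 96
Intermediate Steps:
f(F, d) = 2*F² (f(F, d) = F*(2*F) = 2*F²)
((-18 + 19) + 11)*f(2 + 0, P(3 - 1*4, 6)) = ((-18 + 19) + 11)*(2*(2 + 0)²) = (1 + 11)*(2*2²) = 12*(2*4) = 12*8 = 96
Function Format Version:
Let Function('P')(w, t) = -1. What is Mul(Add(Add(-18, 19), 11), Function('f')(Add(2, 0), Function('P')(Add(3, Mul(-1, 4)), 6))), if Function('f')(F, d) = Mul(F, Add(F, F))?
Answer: 96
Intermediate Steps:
Function('f')(F, d) = Mul(2, Pow(F, 2)) (Function('f')(F, d) = Mul(F, Mul(2, F)) = Mul(2, Pow(F, 2)))
Mul(Add(Add(-18, 19), 11), Function('f')(Add(2, 0), Function('P')(Add(3, Mul(-1, 4)), 6))) = Mul(Add(Add(-18, 19), 11), Mul(2, Pow(Add(2, 0), 2))) = Mul(Add(1, 11), Mul(2, Pow(2, 2))) = Mul(12, Mul(2, 4)) = Mul(12, 8) = 96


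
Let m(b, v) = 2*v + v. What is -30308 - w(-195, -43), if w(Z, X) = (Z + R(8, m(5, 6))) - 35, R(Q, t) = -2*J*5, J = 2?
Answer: -30058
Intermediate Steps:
m(b, v) = 3*v
R(Q, t) = -20 (R(Q, t) = -2*2*5 = -4*5 = -20)
w(Z, X) = -55 + Z (w(Z, X) = (Z - 20) - 35 = (-20 + Z) - 35 = -55 + Z)
-30308 - w(-195, -43) = -30308 - (-55 - 195) = -30308 - 1*(-250) = -30308 + 250 = -30058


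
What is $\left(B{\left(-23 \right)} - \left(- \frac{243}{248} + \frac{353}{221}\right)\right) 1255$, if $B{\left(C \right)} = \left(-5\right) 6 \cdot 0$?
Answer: $- \frac{42470455}{54808} \approx -774.9$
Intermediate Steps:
$B{\left(C \right)} = 0$ ($B{\left(C \right)} = \left(-30\right) 0 = 0$)
$\left(B{\left(-23 \right)} - \left(- \frac{243}{248} + \frac{353}{221}\right)\right) 1255 = \left(0 - \left(- \frac{243}{248} + \frac{353}{221}\right)\right) 1255 = \left(0 - \frac{33841}{54808}\right) 1255 = \left(- \frac{33841}{54808}\right) 1255 = - \frac{42470455}{54808}$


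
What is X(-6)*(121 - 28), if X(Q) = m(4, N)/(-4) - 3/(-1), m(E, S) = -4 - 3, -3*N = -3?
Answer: 1767/4 ≈ 441.75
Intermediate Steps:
N = 1 (N = -1/3*(-3) = 1)
m(E, S) = -7
X(Q) = 19/4 (X(Q) = -7/(-4) - 3/(-1) = -7*(-1/4) - 3*(-1) = 7/4 + 3 = 19/4)
X(-6)*(121 - 28) = 19*(121 - 28)/4 = (19/4)*93 = 1767/4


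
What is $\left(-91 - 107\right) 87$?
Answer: $-17226$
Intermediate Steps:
$\left(-91 - 107\right) 87 = \left(-198\right) 87 = -17226$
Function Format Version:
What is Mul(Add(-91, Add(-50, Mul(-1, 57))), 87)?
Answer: -17226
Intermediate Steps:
Mul(Add(-91, Add(-50, Mul(-1, 57))), 87) = Mul(Add(-91, Add(-50, -57)), 87) = Mul(Add(-91, -107), 87) = Mul(-198, 87) = -17226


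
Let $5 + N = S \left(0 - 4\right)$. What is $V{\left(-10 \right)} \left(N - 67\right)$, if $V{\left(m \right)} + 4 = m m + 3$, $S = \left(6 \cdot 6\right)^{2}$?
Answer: $-520344$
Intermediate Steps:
$S = 1296$ ($S = 36^{2} = 1296$)
$V{\left(m \right)} = -1 + m^{2}$ ($V{\left(m \right)} = -4 + \left(m m + 3\right) = -4 + \left(m^{2} + 3\right) = -4 + \left(3 + m^{2}\right) = -1 + m^{2}$)
$N = -5189$ ($N = -5 + 1296 \left(0 - 4\right) = -5 + 1296 \left(-4\right) = -5 - 5184 = -5189$)
$V{\left(-10 \right)} \left(N - 67\right) = \left(-1 + \left(-10\right)^{2}\right) \left(-5189 - 67\right) = \left(-1 + 100\right) \left(-5256\right) = 99 \left(-5256\right) = -520344$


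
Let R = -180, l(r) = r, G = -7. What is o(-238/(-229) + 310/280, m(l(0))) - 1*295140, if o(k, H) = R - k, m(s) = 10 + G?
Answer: -1893605603/6412 ≈ -2.9532e+5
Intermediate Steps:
m(s) = 3 (m(s) = 10 - 7 = 3)
o(k, H) = -180 - k
o(-238/(-229) + 310/280, m(l(0))) - 1*295140 = (-180 - (-238/(-229) + 310/280)) - 1*295140 = (-180 - (-238*(-1/229) + 310*(1/280))) - 295140 = (-180 - (238/229 + 31/28)) - 295140 = (-180 - 1*13763/6412) - 295140 = (-180 - 13763/6412) - 295140 = -1167923/6412 - 295140 = -1893605603/6412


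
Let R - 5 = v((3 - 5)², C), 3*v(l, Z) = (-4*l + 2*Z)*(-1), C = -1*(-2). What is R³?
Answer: 729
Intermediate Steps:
C = 2
v(l, Z) = -2*Z/3 + 4*l/3 (v(l, Z) = ((-4*l + 2*Z)*(-1))/3 = (-2*Z + 4*l)/3 = -2*Z/3 + 4*l/3)
R = 9 (R = 5 + (-⅔*2 + 4*(3 - 5)²/3) = 5 + (-4/3 + (4/3)*(-2)²) = 5 + (-4/3 + (4/3)*4) = 5 + (-4/3 + 16/3) = 5 + 4 = 9)
R³ = 9³ = 729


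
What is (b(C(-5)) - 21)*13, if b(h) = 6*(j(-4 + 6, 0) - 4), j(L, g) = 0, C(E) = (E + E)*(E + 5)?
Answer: -585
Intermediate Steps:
C(E) = 2*E*(5 + E) (C(E) = (2*E)*(5 + E) = 2*E*(5 + E))
b(h) = -24 (b(h) = 6*(0 - 4) = 6*(-4) = -24)
(b(C(-5)) - 21)*13 = (-24 - 21)*13 = -45*13 = -585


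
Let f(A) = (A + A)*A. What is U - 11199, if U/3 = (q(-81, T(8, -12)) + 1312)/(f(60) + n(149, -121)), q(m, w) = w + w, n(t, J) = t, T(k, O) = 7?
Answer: -82297473/7349 ≈ -11198.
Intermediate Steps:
f(A) = 2*A² (f(A) = (2*A)*A = 2*A²)
q(m, w) = 2*w
U = 3978/7349 (U = 3*((2*7 + 1312)/(2*60² + 149)) = 3*((14 + 1312)/(2*3600 + 149)) = 3*(1326/(7200 + 149)) = 3*(1326/7349) = 3978/7349 ≈ 0.54130)
U - 11199 = 3978/7349 - 11199 = -82297473/7349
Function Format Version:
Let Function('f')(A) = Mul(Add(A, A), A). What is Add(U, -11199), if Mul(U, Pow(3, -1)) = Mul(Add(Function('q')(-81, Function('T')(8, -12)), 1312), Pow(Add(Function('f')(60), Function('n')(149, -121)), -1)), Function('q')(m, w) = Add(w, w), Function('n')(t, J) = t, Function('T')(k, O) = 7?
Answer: Rational(-82297473, 7349) ≈ -11198.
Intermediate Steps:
Function('f')(A) = Mul(2, Pow(A, 2)) (Function('f')(A) = Mul(Mul(2, A), A) = Mul(2, Pow(A, 2)))
Function('q')(m, w) = Mul(2, w)
U = Rational(3978, 7349) (U = Mul(3, Mul(Add(Mul(2, 7), 1312), Pow(Add(Mul(2, Pow(60, 2)), 149), -1))) = Mul(3, Mul(Add(14, 1312), Pow(Add(Mul(2, 3600), 149), -1))) = Mul(3, Mul(1326, Pow(Add(7200, 149), -1))) = Mul(3, Mul(1326, Pow(7349, -1))) = Mul(3, Mul(1326, Rational(1, 7349))) = Mul(3, Rational(1326, 7349)) = Rational(3978, 7349) ≈ 0.54130)
Add(U, -11199) = Add(Rational(3978, 7349), -11199) = Rational(-82297473, 7349)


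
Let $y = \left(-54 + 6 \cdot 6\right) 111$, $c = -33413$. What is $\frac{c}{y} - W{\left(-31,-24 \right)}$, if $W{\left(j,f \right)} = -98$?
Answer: $\frac{229217}{1998} \approx 114.72$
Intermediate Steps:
$y = -1998$ ($y = \left(-54 + 36\right) 111 = \left(-18\right) 111 = -1998$)
$\frac{c}{y} - W{\left(-31,-24 \right)} = - \frac{33413}{-1998} - -98 = \left(-33413\right) \left(- \frac{1}{1998}\right) + 98 = \frac{33413}{1998} + 98 = \frac{229217}{1998}$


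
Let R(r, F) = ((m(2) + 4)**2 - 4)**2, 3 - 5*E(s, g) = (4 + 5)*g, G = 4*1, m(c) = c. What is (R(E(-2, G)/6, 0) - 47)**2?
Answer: 954529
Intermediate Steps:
G = 4
E(s, g) = 3/5 - 9*g/5 (E(s, g) = 3/5 - (4 + 5)*g/5 = 3/5 - 9*g/5)
R(r, F) = 1024 (R(r, F) = ((2 + 4)**2 - 4)**2 = (6**2 - 4)**2 = (36 - 4)**2 = 32**2 = 1024)
(R(E(-2, G)/6, 0) - 47)**2 = (1024 - 47)**2 = 977**2 = 954529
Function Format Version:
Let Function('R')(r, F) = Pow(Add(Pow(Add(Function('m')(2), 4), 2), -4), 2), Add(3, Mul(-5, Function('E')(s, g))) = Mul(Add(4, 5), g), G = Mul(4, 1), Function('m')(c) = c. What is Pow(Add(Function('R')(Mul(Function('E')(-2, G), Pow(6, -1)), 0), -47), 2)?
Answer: 954529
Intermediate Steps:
G = 4
Function('E')(s, g) = Add(Rational(3, 5), Mul(Rational(-9, 5), g)) (Function('E')(s, g) = Add(Rational(3, 5), Mul(Rational(-1, 5), Mul(Add(4, 5), g))) = Add(Rational(3, 5), Mul(Rational(-1, 5), Mul(9, g))) = Add(Rational(3, 5), Mul(Rational(-9, 5), g)))
Function('R')(r, F) = 1024 (Function('R')(r, F) = Pow(Add(Pow(Add(2, 4), 2), -4), 2) = Pow(Add(Pow(6, 2), -4), 2) = Pow(Add(36, -4), 2) = Pow(32, 2) = 1024)
Pow(Add(Function('R')(Mul(Function('E')(-2, G), Pow(6, -1)), 0), -47), 2) = Pow(Add(1024, -47), 2) = Pow(977, 2) = 954529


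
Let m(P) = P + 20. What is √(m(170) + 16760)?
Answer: 5*√678 ≈ 130.19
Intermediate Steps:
m(P) = 20 + P
√(m(170) + 16760) = √((20 + 170) + 16760) = √(190 + 16760) = √16950 = 5*√678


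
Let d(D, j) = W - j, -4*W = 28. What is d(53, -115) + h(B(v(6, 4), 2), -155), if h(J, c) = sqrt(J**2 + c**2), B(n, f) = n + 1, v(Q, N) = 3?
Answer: 108 + sqrt(24041) ≈ 263.05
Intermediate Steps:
W = -7 (W = -1/4*28 = -7)
d(D, j) = -7 - j
B(n, f) = 1 + n
d(53, -115) + h(B(v(6, 4), 2), -155) = (-7 - 1*(-115)) + sqrt((1 + 3)**2 + (-155)**2) = (-7 + 115) + sqrt(4**2 + 24025) = 108 + sqrt(16 + 24025) = 108 + sqrt(24041)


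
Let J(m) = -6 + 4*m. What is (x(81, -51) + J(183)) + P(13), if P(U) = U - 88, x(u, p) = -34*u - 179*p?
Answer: 7026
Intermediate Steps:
x(u, p) = -179*p - 34*u
P(U) = -88 + U
(x(81, -51) + J(183)) + P(13) = ((-179*(-51) - 34*81) + (-6 + 4*183)) + (-88 + 13) = ((9129 - 2754) + (-6 + 732)) - 75 = (6375 + 726) - 75 = 7101 - 75 = 7026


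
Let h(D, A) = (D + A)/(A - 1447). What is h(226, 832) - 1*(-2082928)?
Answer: 1280999662/615 ≈ 2.0829e+6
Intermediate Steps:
h(D, A) = (A + D)/(-1447 + A)
h(226, 832) - 1*(-2082928) = (832 + 226)/(-1447 + 832) - 1*(-2082928) = 1058/(-615) + 2082928 = -1/615*1058 + 2082928 = -1058/615 + 2082928 = 1280999662/615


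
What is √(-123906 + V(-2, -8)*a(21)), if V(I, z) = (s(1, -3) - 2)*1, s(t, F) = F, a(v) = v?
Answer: 9*I*√1531 ≈ 352.15*I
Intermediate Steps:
V(I, z) = -5 (V(I, z) = (-3 - 2)*1 = -5*1 = -5)
√(-123906 + V(-2, -8)*a(21)) = √(-123906 - 5*21) = √(-123906 - 105) = √(-124011) = 9*I*√1531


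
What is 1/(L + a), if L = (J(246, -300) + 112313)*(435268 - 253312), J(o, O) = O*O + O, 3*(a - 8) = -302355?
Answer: 1/36757376651 ≈ 2.7205e-11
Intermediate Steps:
a = -100777 (a = 8 + (1/3)*(-302355) = 8 - 100785 = -100777)
J(o, O) = O + O**2 (J(o, O) = O**2 + O = O + O**2)
L = 36757477428 (L = (-300*(1 - 300) + 112313)*(435268 - 253312) = (-300*(-299) + 112313)*181956 = (89700 + 112313)*181956 = 202013*181956 = 36757477428)
1/(L + a) = 1/(36757477428 - 100777) = 1/36757376651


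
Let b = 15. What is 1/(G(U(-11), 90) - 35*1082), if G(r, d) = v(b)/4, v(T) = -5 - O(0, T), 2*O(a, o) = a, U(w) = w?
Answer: -4/151485 ≈ -2.6405e-5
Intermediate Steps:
O(a, o) = a/2
v(T) = -5 (v(T) = -5 - 0/2 = -5 - 1*0 = -5 + 0 = -5)
G(r, d) = -5/4
1/(G(U(-11), 90) - 35*1082) = 1/(-5/4 - 35*1082) = 1/(-5/4 - 37870) = 1/(-151485/4) = -4/151485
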